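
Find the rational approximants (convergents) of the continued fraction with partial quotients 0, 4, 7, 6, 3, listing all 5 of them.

Using the convergent recurrence p_i = a_i*p_{i-1} + p_{i-2}, q_i = a_i*q_{i-1} + q_{i-2} with p_{-2}=0, p_{-1}=1, q_{-2}=1, q_{-1}=0:
  i=0: a_0=0, p_0 = 0*1 + 0 = 0, q_0 = 0*0 + 1 = 1.
  i=1: a_1=4, p_1 = 4*0 + 1 = 1, q_1 = 4*1 + 0 = 4.
  i=2: a_2=7, p_2 = 7*1 + 0 = 7, q_2 = 7*4 + 1 = 29.
  i=3: a_3=6, p_3 = 6*7 + 1 = 43, q_3 = 6*29 + 4 = 178.
  i=4: a_4=3, p_4 = 3*43 + 7 = 136, q_4 = 3*178 + 29 = 563.

0/1, 1/4, 7/29, 43/178, 136/563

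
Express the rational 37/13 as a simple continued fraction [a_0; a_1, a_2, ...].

Run the Euclidean algorithm on 37 and 13; the successive quotients are the partial quotients a_0, a_1, ... (each step inverts the fractional part left over by the previous one):
  37 = 2*13 + 11, so a_0 = 2.
  13 = 1*11 + 2, so a_1 = 1.
  11 = 5*2 + 1, so a_2 = 5.
  2 = 2*1 + 0, so a_3 = 2.
The remainder reaches 0 after 4 divisions, so the expansion has 4 partial quotients, read off in order.

[2; 1, 5, 2]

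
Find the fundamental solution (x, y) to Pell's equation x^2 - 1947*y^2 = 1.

First expand sqrt(1947) as a continued fraction. With x_i = (sqrt(1947) + m_i)/d_i and (m_0, d_0) = (0, 1): a_0 = floor(sqrt(1947)) = 44, since 44^2 = 1936 <= 1947 < 2025 = 45^2.
Iterate m_{i+1} = d_i*a_i - m_i, d_{i+1} = (1947 - m_{i+1}^2)/d_i, a_{i+1} = floor((a_0 + m_{i+1})/d_{i+1}):
  m_1 = 1*44 - 0 = 44, d_1 = (1947 - 44^2)/1 = 11/1 = 11, a_1 = floor((44 + 44)/11) = 8.
  m_2 = 11*8 - 44 = 44, d_2 = (1947 - 44^2)/11 = 11/11 = 1, a_2 = floor((44 + 44)/1) = 88.
  m_3 = 1*88 - 44 = 44, d_3 = (1947 - 44^2)/1 = 11/1 = 11: (m_3, d_3) = (m_1, d_1) = (44, 11), so from here the quotients repeat a_1, a_2; the period length is 2.
So sqrt(1947) = [44; (8, 88)] with period length k = 2.
k is even, so the fundamental solution of x^2 - 1947y^2 = 1 is (p_{k-1}, q_{k-1}) = (p_1, q_1); compute convergents through index 1.
Convergents (p_i = a_i*p_{i-1} + p_{i-2}, q_i = a_i*q_{i-1} + q_{i-2} with p_{-2}=0, p_{-1}=1, q_{-2}=1, q_{-1}=0):
  i=0: a_0=44, p_0 = 44*1 + 0 = 44, q_0 = 44*0 + 1 = 1.
  i=1: a_1=8, p_1 = 8*44 + 1 = 353, q_1 = 8*1 + 0 = 8.
Check: 353^2 - 1947*8^2 = 124609 - 124608 = 1, so (x, y) = (353, 8) solves the equation, and by the theorem it is the least positive solution.

(x, y) = (353, 8)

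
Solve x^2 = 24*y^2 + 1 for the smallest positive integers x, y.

First expand sqrt(24) as a continued fraction. With x_i = (sqrt(24) + m_i)/d_i and (m_0, d_0) = (0, 1): a_0 = floor(sqrt(24)) = 4, since 4^2 = 16 <= 24 < 25 = 5^2.
Iterate m_{i+1} = d_i*a_i - m_i, d_{i+1} = (24 - m_{i+1}^2)/d_i, a_{i+1} = floor((a_0 + m_{i+1})/d_{i+1}):
  m_1 = 1*4 - 0 = 4, d_1 = (24 - 4^2)/1 = 8/1 = 8, a_1 = floor((4 + 4)/8) = 1.
  m_2 = 8*1 - 4 = 4, d_2 = (24 - 4^2)/8 = 8/8 = 1, a_2 = floor((4 + 4)/1) = 8.
  m_3 = 1*8 - 4 = 4, d_3 = (24 - 4^2)/1 = 8/1 = 8: (m_3, d_3) = (m_1, d_1) = (4, 8), so from here the quotients repeat a_1, a_2; the period length is 2.
So sqrt(24) = [4; (1, 8)] with period length k = 2.
k is even, so the fundamental solution of x^2 - 24y^2 = 1 is (p_{k-1}, q_{k-1}) = (p_1, q_1); compute convergents through index 1.
Convergents (p_i = a_i*p_{i-1} + p_{i-2}, q_i = a_i*q_{i-1} + q_{i-2} with p_{-2}=0, p_{-1}=1, q_{-2}=1, q_{-1}=0):
  i=0: a_0=4, p_0 = 4*1 + 0 = 4, q_0 = 4*0 + 1 = 1.
  i=1: a_1=1, p_1 = 1*4 + 1 = 5, q_1 = 1*1 + 0 = 1.
Check: 5^2 - 24*1^2 = 25 - 24 = 1, so (x, y) = (5, 1) solves the equation, and by the theorem it is the least positive solution.

(x, y) = (5, 1)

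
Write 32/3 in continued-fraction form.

[10; 1, 2]

Run the Euclidean algorithm on 32 and 3; the successive quotients are the partial quotients a_0, a_1, ... (each step inverts the fractional part left over by the previous one):
  32 = 10*3 + 2, so a_0 = 10.
  3 = 1*2 + 1, so a_1 = 1.
  2 = 2*1 + 0, so a_2 = 2.
The remainder reaches 0 after 3 divisions, so the expansion has 3 partial quotients, read off in order.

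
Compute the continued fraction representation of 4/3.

Run the Euclidean algorithm on 4 and 3; the successive quotients are the partial quotients a_0, a_1, ... (each step inverts the fractional part left over by the previous one):
  4 = 1*3 + 1, so a_0 = 1.
  3 = 3*1 + 0, so a_1 = 3.
The remainder reaches 0 after 2 divisions, so the expansion has 2 partial quotients, read off in order.

[1; 3]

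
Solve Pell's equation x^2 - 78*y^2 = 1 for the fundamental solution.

(x, y) = (53, 6)

First expand sqrt(78) as a continued fraction. With x_i = (sqrt(78) + m_i)/d_i and (m_0, d_0) = (0, 1): a_0 = floor(sqrt(78)) = 8, since 8^2 = 64 <= 78 < 81 = 9^2.
Iterate m_{i+1} = d_i*a_i - m_i, d_{i+1} = (78 - m_{i+1}^2)/d_i, a_{i+1} = floor((a_0 + m_{i+1})/d_{i+1}):
  m_1 = 1*8 - 0 = 8, d_1 = (78 - 8^2)/1 = 14/1 = 14, a_1 = floor((8 + 8)/14) = 1.
  m_2 = 14*1 - 8 = 6, d_2 = (78 - 6^2)/14 = 42/14 = 3, a_2 = floor((8 + 6)/3) = 4.
  m_3 = 3*4 - 6 = 6, d_3 = (78 - 6^2)/3 = 42/3 = 14, a_3 = floor((8 + 6)/14) = 1.
  m_4 = 14*1 - 6 = 8, d_4 = (78 - 8^2)/14 = 14/14 = 1, a_4 = floor((8 + 8)/1) = 16.
  m_5 = 1*16 - 8 = 8, d_5 = (78 - 8^2)/1 = 14/1 = 14: (m_5, d_5) = (m_1, d_1) = (8, 14), so from here the quotients repeat a_1, ..., a_4; the period length is 4.
So sqrt(78) = [8; (1, 4, 1, 16)] with period length k = 4.
k is even, so the fundamental solution of x^2 - 78y^2 = 1 is (p_{k-1}, q_{k-1}) = (p_3, q_3); compute convergents through index 3.
Convergents (p_i = a_i*p_{i-1} + p_{i-2}, q_i = a_i*q_{i-1} + q_{i-2} with p_{-2}=0, p_{-1}=1, q_{-2}=1, q_{-1}=0):
  i=0: a_0=8, p_0 = 8*1 + 0 = 8, q_0 = 8*0 + 1 = 1.
  i=1: a_1=1, p_1 = 1*8 + 1 = 9, q_1 = 1*1 + 0 = 1.
  i=2: a_2=4, p_2 = 4*9 + 8 = 44, q_2 = 4*1 + 1 = 5.
  i=3: a_3=1, p_3 = 1*44 + 9 = 53, q_3 = 1*5 + 1 = 6.
Check: 53^2 - 78*6^2 = 2809 - 2808 = 1, so (x, y) = (53, 6) solves the equation, and by the theorem it is the least positive solution.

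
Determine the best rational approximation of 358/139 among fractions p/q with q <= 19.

Expand x = 358/139 as a continued fraction with the Euclidean algorithm:
  358 = 2*139 + 80, so a_0 = 2.
  139 = 1*80 + 59, so a_1 = 1.
  80 = 1*59 + 21, so a_2 = 1.
  59 = 2*21 + 17, so a_3 = 2.
  21 = 1*17 + 4, so a_4 = 1.
  17 = 4*4 + 1, so a_5 = 4.
  4 = 4*1 + 0, so a_6 = 4.
so x = [2; 1, 1, 2, 1, 4, 4].
Convergents (p_i = a_i*p_{i-1} + p_{i-2}, q_i = a_i*q_{i-1} + q_{i-2} with p_{-2}=0, p_{-1}=1, q_{-2}=1, q_{-1}=0), until the denominator exceeds 19:
  i=0: a_0=2, p_0 = 2*1 + 0 = 2, q_0 = 2*0 + 1 = 1.
  i=1: a_1=1, p_1 = 1*2 + 1 = 3, q_1 = 1*1 + 0 = 1.
  i=2: a_2=1, p_2 = 1*3 + 2 = 5, q_2 = 1*1 + 1 = 2.
  i=3: a_3=2, p_3 = 2*5 + 3 = 13, q_3 = 2*2 + 1 = 5.
  i=4: a_4=1, p_4 = 1*13 + 5 = 18, q_4 = 1*5 + 2 = 7.
  i=5: a_5=4, p_5 = 4*18 + 13 = 85, q_5 = 4*7 + 5 = 33.
q_5 = 33 > 19, so the last convergent with denominator <= 19 is p_4/q_4 = 18/7.
The closest fraction with denominator <= 19 is either p_4/q_4 or the intermediate fraction (k*p_4 + p_3)/(k*q_4 + q_3) with the largest k >= 1 whose denominator stays <= 19; these approach x as k grows, and every other convergent or intermediate fraction in range is farther away.
Largest k: floor((19 - q_3)/q_4) = floor((19 - 5)/7) = 2.
That gives (2*18 + 13)/(2*7 + 5) = 49/19.
Compare the errors: |x - 18/7| = |358*7 - 18*139|/(139*7) = 4/973, and |x - 49/19| = |358*19 - 49*139|/(139*19) = 9/2641.
Cross-multiplying, 9*973 = 8757 < 10564 = 4*2641, so 9/2641 is smaller: the intermediate fraction 49/19 is closer to x than 18/7.

49/19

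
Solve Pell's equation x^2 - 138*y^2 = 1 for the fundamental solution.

(x, y) = (47, 4)

First expand sqrt(138) as a continued fraction. With x_i = (sqrt(138) + m_i)/d_i and (m_0, d_0) = (0, 1): a_0 = floor(sqrt(138)) = 11, since 11^2 = 121 <= 138 < 144 = 12^2.
Iterate m_{i+1} = d_i*a_i - m_i, d_{i+1} = (138 - m_{i+1}^2)/d_i, a_{i+1} = floor((a_0 + m_{i+1})/d_{i+1}):
  m_1 = 1*11 - 0 = 11, d_1 = (138 - 11^2)/1 = 17/1 = 17, a_1 = floor((11 + 11)/17) = 1.
  m_2 = 17*1 - 11 = 6, d_2 = (138 - 6^2)/17 = 102/17 = 6, a_2 = floor((11 + 6)/6) = 2.
  m_3 = 6*2 - 6 = 6, d_3 = (138 - 6^2)/6 = 102/6 = 17, a_3 = floor((11 + 6)/17) = 1.
  m_4 = 17*1 - 6 = 11, d_4 = (138 - 11^2)/17 = 17/17 = 1, a_4 = floor((11 + 11)/1) = 22.
  m_5 = 1*22 - 11 = 11, d_5 = (138 - 11^2)/1 = 17/1 = 17: (m_5, d_5) = (m_1, d_1) = (11, 17), so from here the quotients repeat a_1, ..., a_4; the period length is 4.
So sqrt(138) = [11; (1, 2, 1, 22)] with period length k = 4.
k is even, so the fundamental solution of x^2 - 138y^2 = 1 is (p_{k-1}, q_{k-1}) = (p_3, q_3); compute convergents through index 3.
Convergents (p_i = a_i*p_{i-1} + p_{i-2}, q_i = a_i*q_{i-1} + q_{i-2} with p_{-2}=0, p_{-1}=1, q_{-2}=1, q_{-1}=0):
  i=0: a_0=11, p_0 = 11*1 + 0 = 11, q_0 = 11*0 + 1 = 1.
  i=1: a_1=1, p_1 = 1*11 + 1 = 12, q_1 = 1*1 + 0 = 1.
  i=2: a_2=2, p_2 = 2*12 + 11 = 35, q_2 = 2*1 + 1 = 3.
  i=3: a_3=1, p_3 = 1*35 + 12 = 47, q_3 = 1*3 + 1 = 4.
Check: 47^2 - 138*4^2 = 2209 - 2208 = 1, so (x, y) = (47, 4) solves the equation, and by the theorem it is the least positive solution.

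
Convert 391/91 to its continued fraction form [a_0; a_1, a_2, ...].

[4; 3, 2, 1, 2, 3]

Run the Euclidean algorithm on 391 and 91; the successive quotients are the partial quotients a_0, a_1, ... (each step inverts the fractional part left over by the previous one):
  391 = 4*91 + 27, so a_0 = 4.
  91 = 3*27 + 10, so a_1 = 3.
  27 = 2*10 + 7, so a_2 = 2.
  10 = 1*7 + 3, so a_3 = 1.
  7 = 2*3 + 1, so a_4 = 2.
  3 = 3*1 + 0, so a_5 = 3.
The remainder reaches 0 after 6 divisions, so the expansion has 6 partial quotients, read off in order.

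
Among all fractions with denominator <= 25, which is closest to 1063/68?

Expand x = 1063/68 as a continued fraction with the Euclidean algorithm:
  1063 = 15*68 + 43, so a_0 = 15.
  68 = 1*43 + 25, so a_1 = 1.
  43 = 1*25 + 18, so a_2 = 1.
  25 = 1*18 + 7, so a_3 = 1.
  18 = 2*7 + 4, so a_4 = 2.
  7 = 1*4 + 3, so a_5 = 1.
  4 = 1*3 + 1, so a_6 = 1.
  3 = 3*1 + 0, so a_7 = 3.
so x = [15; 1, 1, 1, 2, 1, 1, 3].
Convergents (p_i = a_i*p_{i-1} + p_{i-2}, q_i = a_i*q_{i-1} + q_{i-2} with p_{-2}=0, p_{-1}=1, q_{-2}=1, q_{-1}=0), until the denominator exceeds 25:
  i=0: a_0=15, p_0 = 15*1 + 0 = 15, q_0 = 15*0 + 1 = 1.
  i=1: a_1=1, p_1 = 1*15 + 1 = 16, q_1 = 1*1 + 0 = 1.
  i=2: a_2=1, p_2 = 1*16 + 15 = 31, q_2 = 1*1 + 1 = 2.
  i=3: a_3=1, p_3 = 1*31 + 16 = 47, q_3 = 1*2 + 1 = 3.
  i=4: a_4=2, p_4 = 2*47 + 31 = 125, q_4 = 2*3 + 2 = 8.
  i=5: a_5=1, p_5 = 1*125 + 47 = 172, q_5 = 1*8 + 3 = 11.
  i=6: a_6=1, p_6 = 1*172 + 125 = 297, q_6 = 1*11 + 8 = 19.
  i=7: a_7=3, p_7 = 3*297 + 172 = 1063, q_7 = 3*19 + 11 = 68.
q_7 = 68 > 25, so the last convergent with denominator <= 25 is p_6/q_6 = 297/19.
The closest fraction with denominator <= 25 is either p_6/q_6 or the intermediate fraction (k*p_6 + p_5)/(k*q_6 + q_5) with the largest k >= 1 whose denominator stays <= 25; these approach x as k grows, and every other convergent or intermediate fraction in range is farther away.
Largest k: floor((25 - q_5)/q_6) = floor((25 - 11)/19) = 0.
Since k = 0, no intermediate fraction beyond p_6/q_6 has denominator <= 25, so the convergent 297/19 is the closest (its error is |1063*19 - 297*68|/(68*19) = 1/1292).

297/19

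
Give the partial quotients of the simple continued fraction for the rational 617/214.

Run the Euclidean algorithm on 617 and 214; the successive quotients are the partial quotients a_0, a_1, ... (each step inverts the fractional part left over by the previous one):
  617 = 2*214 + 189, so a_0 = 2.
  214 = 1*189 + 25, so a_1 = 1.
  189 = 7*25 + 14, so a_2 = 7.
  25 = 1*14 + 11, so a_3 = 1.
  14 = 1*11 + 3, so a_4 = 1.
  11 = 3*3 + 2, so a_5 = 3.
  3 = 1*2 + 1, so a_6 = 1.
  2 = 2*1 + 0, so a_7 = 2.
The remainder reaches 0 after 8 divisions, so the expansion has 8 partial quotients, read off in order.

[2; 1, 7, 1, 1, 3, 1, 2]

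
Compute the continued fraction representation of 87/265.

Run the Euclidean algorithm on 87 and 265; the successive quotients are the partial quotients a_0, a_1, ... (each step inverts the fractional part left over by the previous one):
  87 = 0*265 + 87, so a_0 = 0.
  265 = 3*87 + 4, so a_1 = 3.
  87 = 21*4 + 3, so a_2 = 21.
  4 = 1*3 + 1, so a_3 = 1.
  3 = 3*1 + 0, so a_4 = 3.
The remainder reaches 0 after 5 divisions, so the expansion has 5 partial quotients, read off in order.

[0; 3, 21, 1, 3]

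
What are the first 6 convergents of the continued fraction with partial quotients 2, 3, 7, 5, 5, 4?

Using the convergent recurrence p_i = a_i*p_{i-1} + p_{i-2}, q_i = a_i*q_{i-1} + q_{i-2} with p_{-2}=0, p_{-1}=1, q_{-2}=1, q_{-1}=0:
  i=0: a_0=2, p_0 = 2*1 + 0 = 2, q_0 = 2*0 + 1 = 1.
  i=1: a_1=3, p_1 = 3*2 + 1 = 7, q_1 = 3*1 + 0 = 3.
  i=2: a_2=7, p_2 = 7*7 + 2 = 51, q_2 = 7*3 + 1 = 22.
  i=3: a_3=5, p_3 = 5*51 + 7 = 262, q_3 = 5*22 + 3 = 113.
  i=4: a_4=5, p_4 = 5*262 + 51 = 1361, q_4 = 5*113 + 22 = 587.
  i=5: a_5=4, p_5 = 4*1361 + 262 = 5706, q_5 = 4*587 + 113 = 2461.

2/1, 7/3, 51/22, 262/113, 1361/587, 5706/2461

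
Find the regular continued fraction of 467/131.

[3; 1, 1, 3, 2, 1, 5]

Run the Euclidean algorithm on 467 and 131; the successive quotients are the partial quotients a_0, a_1, ... (each step inverts the fractional part left over by the previous one):
  467 = 3*131 + 74, so a_0 = 3.
  131 = 1*74 + 57, so a_1 = 1.
  74 = 1*57 + 17, so a_2 = 1.
  57 = 3*17 + 6, so a_3 = 3.
  17 = 2*6 + 5, so a_4 = 2.
  6 = 1*5 + 1, so a_5 = 1.
  5 = 5*1 + 0, so a_6 = 5.
The remainder reaches 0 after 7 divisions, so the expansion has 7 partial quotients, read off in order.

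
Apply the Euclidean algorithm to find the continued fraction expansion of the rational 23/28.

Run the Euclidean algorithm on 23 and 28; the successive quotients are the partial quotients a_0, a_1, ... (each step inverts the fractional part left over by the previous one):
  23 = 0*28 + 23, so a_0 = 0.
  28 = 1*23 + 5, so a_1 = 1.
  23 = 4*5 + 3, so a_2 = 4.
  5 = 1*3 + 2, so a_3 = 1.
  3 = 1*2 + 1, so a_4 = 1.
  2 = 2*1 + 0, so a_5 = 2.
The remainder reaches 0 after 6 divisions, so the expansion has 6 partial quotients, read off in order.

[0; 1, 4, 1, 1, 2]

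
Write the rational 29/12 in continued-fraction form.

Run the Euclidean algorithm on 29 and 12; the successive quotients are the partial quotients a_0, a_1, ... (each step inverts the fractional part left over by the previous one):
  29 = 2*12 + 5, so a_0 = 2.
  12 = 2*5 + 2, so a_1 = 2.
  5 = 2*2 + 1, so a_2 = 2.
  2 = 2*1 + 0, so a_3 = 2.
The remainder reaches 0 after 4 divisions, so the expansion has 4 partial quotients, read off in order.

[2; 2, 2, 2]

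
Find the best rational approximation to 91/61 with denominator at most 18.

3/2

Expand x = 91/61 as a continued fraction with the Euclidean algorithm:
  91 = 1*61 + 30, so a_0 = 1.
  61 = 2*30 + 1, so a_1 = 2.
  30 = 30*1 + 0, so a_2 = 30.
so x = [1; 2, 30].
Convergents (p_i = a_i*p_{i-1} + p_{i-2}, q_i = a_i*q_{i-1} + q_{i-2} with p_{-2}=0, p_{-1}=1, q_{-2}=1, q_{-1}=0), until the denominator exceeds 18:
  i=0: a_0=1, p_0 = 1*1 + 0 = 1, q_0 = 1*0 + 1 = 1.
  i=1: a_1=2, p_1 = 2*1 + 1 = 3, q_1 = 2*1 + 0 = 2.
  i=2: a_2=30, p_2 = 30*3 + 1 = 91, q_2 = 30*2 + 1 = 61.
q_2 = 61 > 18, so the last convergent with denominator <= 18 is p_1/q_1 = 3/2.
The closest fraction with denominator <= 18 is either p_1/q_1 or the intermediate fraction (k*p_1 + p_0)/(k*q_1 + q_0) with the largest k >= 1 whose denominator stays <= 18; these approach x as k grows, and every other convergent or intermediate fraction in range is farther away.
Largest k: floor((18 - q_0)/q_1) = floor((18 - 1)/2) = 8.
That gives (8*3 + 1)/(8*2 + 1) = 25/17.
Compare the errors: |x - 3/2| = |91*2 - 3*61|/(61*2) = 1/122, and |x - 25/17| = |91*17 - 25*61|/(61*17) = 22/1037.
Cross-multiplying, 1*1037 = 1037 < 2684 = 22*122, so 1/122 is smaller: the convergent 3/2 is closer to x than 25/17.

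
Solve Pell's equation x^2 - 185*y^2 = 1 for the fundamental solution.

First expand sqrt(185) as a continued fraction. With x_i = (sqrt(185) + m_i)/d_i and (m_0, d_0) = (0, 1): a_0 = floor(sqrt(185)) = 13, since 13^2 = 169 <= 185 < 196 = 14^2.
Iterate m_{i+1} = d_i*a_i - m_i, d_{i+1} = (185 - m_{i+1}^2)/d_i, a_{i+1} = floor((a_0 + m_{i+1})/d_{i+1}):
  m_1 = 1*13 - 0 = 13, d_1 = (185 - 13^2)/1 = 16/1 = 16, a_1 = floor((13 + 13)/16) = 1.
  m_2 = 16*1 - 13 = 3, d_2 = (185 - 3^2)/16 = 176/16 = 11, a_2 = floor((13 + 3)/11) = 1.
  m_3 = 11*1 - 3 = 8, d_3 = (185 - 8^2)/11 = 121/11 = 11, a_3 = floor((13 + 8)/11) = 1.
  m_4 = 11*1 - 8 = 3, d_4 = (185 - 3^2)/11 = 176/11 = 16, a_4 = floor((13 + 3)/16) = 1.
  m_5 = 16*1 - 3 = 13, d_5 = (185 - 13^2)/16 = 16/16 = 1, a_5 = floor((13 + 13)/1) = 26.
  m_6 = 1*26 - 13 = 13, d_6 = (185 - 13^2)/1 = 16/1 = 16: (m_6, d_6) = (m_1, d_1) = (13, 16), so from here the quotients repeat a_1, ..., a_5; the period length is 5.
So sqrt(185) = [13; (1, 1, 1, 1, 26)] with period length k = 5.
k is odd, so (p_{k-1}, q_{k-1}) only solves x^2 - 185y^2 = -1 and the fundamental solution of x^2 - 185y^2 = 1 is (p_{2k-1}, q_{2k-1}) = (p_9, q_9); compute convergents through index 9, running through the period twice.
Convergents (p_i = a_i*p_{i-1} + p_{i-2}, q_i = a_i*q_{i-1} + q_{i-2} with p_{-2}=0, p_{-1}=1, q_{-2}=1, q_{-1}=0):
  i=0: a_0=13, p_0 = 13*1 + 0 = 13, q_0 = 13*0 + 1 = 1.
  i=1: a_1=1, p_1 = 1*13 + 1 = 14, q_1 = 1*1 + 0 = 1.
  i=2: a_2=1, p_2 = 1*14 + 13 = 27, q_2 = 1*1 + 1 = 2.
  i=3: a_3=1, p_3 = 1*27 + 14 = 41, q_3 = 1*2 + 1 = 3.
  i=4: a_4=1, p_4 = 1*41 + 27 = 68, q_4 = 1*3 + 2 = 5.
  i=5: a_5=26, p_5 = 26*68 + 41 = 1809, q_5 = 26*5 + 3 = 133.
  i=6: a_6=1, p_6 = 1*1809 + 68 = 1877, q_6 = 1*133 + 5 = 138.
  i=7: a_7=1, p_7 = 1*1877 + 1809 = 3686, q_7 = 1*138 + 133 = 271.
  i=8: a_8=1, p_8 = 1*3686 + 1877 = 5563, q_8 = 1*271 + 138 = 409.
  i=9: a_9=1, p_9 = 1*5563 + 3686 = 9249, q_9 = 1*409 + 271 = 680.
Indeed p_4^2 - 185*q_4^2 = 4624 - 4625 = -1, not +1.
Check: 9249^2 - 185*680^2 = 85544001 - 85544000 = 1, so (x, y) = (9249, 680) solves the equation, and by the theorem it is the least positive solution.

(x, y) = (9249, 680)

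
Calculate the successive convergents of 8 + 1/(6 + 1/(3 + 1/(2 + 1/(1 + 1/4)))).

8/1, 49/6, 155/19, 359/44, 514/63, 2415/296

Using the convergent recurrence p_i = a_i*p_{i-1} + p_{i-2}, q_i = a_i*q_{i-1} + q_{i-2} with p_{-2}=0, p_{-1}=1, q_{-2}=1, q_{-1}=0:
  i=0: a_0=8, p_0 = 8*1 + 0 = 8, q_0 = 8*0 + 1 = 1.
  i=1: a_1=6, p_1 = 6*8 + 1 = 49, q_1 = 6*1 + 0 = 6.
  i=2: a_2=3, p_2 = 3*49 + 8 = 155, q_2 = 3*6 + 1 = 19.
  i=3: a_3=2, p_3 = 2*155 + 49 = 359, q_3 = 2*19 + 6 = 44.
  i=4: a_4=1, p_4 = 1*359 + 155 = 514, q_4 = 1*44 + 19 = 63.
  i=5: a_5=4, p_5 = 4*514 + 359 = 2415, q_5 = 4*63 + 44 = 296.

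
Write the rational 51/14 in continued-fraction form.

[3; 1, 1, 1, 4]

Run the Euclidean algorithm on 51 and 14; the successive quotients are the partial quotients a_0, a_1, ... (each step inverts the fractional part left over by the previous one):
  51 = 3*14 + 9, so a_0 = 3.
  14 = 1*9 + 5, so a_1 = 1.
  9 = 1*5 + 4, so a_2 = 1.
  5 = 1*4 + 1, so a_3 = 1.
  4 = 4*1 + 0, so a_4 = 4.
The remainder reaches 0 after 5 divisions, so the expansion has 5 partial quotients, read off in order.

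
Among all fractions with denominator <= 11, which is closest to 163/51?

Expand x = 163/51 as a continued fraction with the Euclidean algorithm:
  163 = 3*51 + 10, so a_0 = 3.
  51 = 5*10 + 1, so a_1 = 5.
  10 = 10*1 + 0, so a_2 = 10.
so x = [3; 5, 10].
Convergents (p_i = a_i*p_{i-1} + p_{i-2}, q_i = a_i*q_{i-1} + q_{i-2} with p_{-2}=0, p_{-1}=1, q_{-2}=1, q_{-1}=0), until the denominator exceeds 11:
  i=0: a_0=3, p_0 = 3*1 + 0 = 3, q_0 = 3*0 + 1 = 1.
  i=1: a_1=5, p_1 = 5*3 + 1 = 16, q_1 = 5*1 + 0 = 5.
  i=2: a_2=10, p_2 = 10*16 + 3 = 163, q_2 = 10*5 + 1 = 51.
q_2 = 51 > 11, so the last convergent with denominator <= 11 is p_1/q_1 = 16/5.
The closest fraction with denominator <= 11 is either p_1/q_1 or the intermediate fraction (k*p_1 + p_0)/(k*q_1 + q_0) with the largest k >= 1 whose denominator stays <= 11; these approach x as k grows, and every other convergent or intermediate fraction in range is farther away.
Largest k: floor((11 - q_0)/q_1) = floor((11 - 1)/5) = 2.
That gives (2*16 + 3)/(2*5 + 1) = 35/11.
Compare the errors: |x - 16/5| = |163*5 - 16*51|/(51*5) = 1/255, and |x - 35/11| = |163*11 - 35*51|/(51*11) = 8/561.
Cross-multiplying, 1*561 = 561 < 2040 = 8*255, so 1/255 is smaller: the convergent 16/5 is closer to x than 35/11.

16/5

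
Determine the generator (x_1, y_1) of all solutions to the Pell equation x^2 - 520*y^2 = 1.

(x, y) = (6499, 285)

First expand sqrt(520) as a continued fraction. With x_i = (sqrt(520) + m_i)/d_i and (m_0, d_0) = (0, 1): a_0 = floor(sqrt(520)) = 22, since 22^2 = 484 <= 520 < 529 = 23^2.
Iterate m_{i+1} = d_i*a_i - m_i, d_{i+1} = (520 - m_{i+1}^2)/d_i, a_{i+1} = floor((a_0 + m_{i+1})/d_{i+1}):
  m_1 = 1*22 - 0 = 22, d_1 = (520 - 22^2)/1 = 36/1 = 36, a_1 = floor((22 + 22)/36) = 1.
  m_2 = 36*1 - 22 = 14, d_2 = (520 - 14^2)/36 = 324/36 = 9, a_2 = floor((22 + 14)/9) = 4.
  m_3 = 9*4 - 14 = 22, d_3 = (520 - 22^2)/9 = 36/9 = 4, a_3 = floor((22 + 22)/4) = 11.
  m_4 = 4*11 - 22 = 22, d_4 = (520 - 22^2)/4 = 36/4 = 9, a_4 = floor((22 + 22)/9) = 4.
  m_5 = 9*4 - 22 = 14, d_5 = (520 - 14^2)/9 = 324/9 = 36, a_5 = floor((22 + 14)/36) = 1.
  m_6 = 36*1 - 14 = 22, d_6 = (520 - 22^2)/36 = 36/36 = 1, a_6 = floor((22 + 22)/1) = 44.
  m_7 = 1*44 - 22 = 22, d_7 = (520 - 22^2)/1 = 36/1 = 36: (m_7, d_7) = (m_1, d_1) = (22, 36), so from here the quotients repeat a_1, ..., a_6; the period length is 6.
So sqrt(520) = [22; (1, 4, 11, 4, 1, 44)] with period length k = 6.
k is even, so the fundamental solution of x^2 - 520y^2 = 1 is (p_{k-1}, q_{k-1}) = (p_5, q_5); compute convergents through index 5.
Convergents (p_i = a_i*p_{i-1} + p_{i-2}, q_i = a_i*q_{i-1} + q_{i-2} with p_{-2}=0, p_{-1}=1, q_{-2}=1, q_{-1}=0):
  i=0: a_0=22, p_0 = 22*1 + 0 = 22, q_0 = 22*0 + 1 = 1.
  i=1: a_1=1, p_1 = 1*22 + 1 = 23, q_1 = 1*1 + 0 = 1.
  i=2: a_2=4, p_2 = 4*23 + 22 = 114, q_2 = 4*1 + 1 = 5.
  i=3: a_3=11, p_3 = 11*114 + 23 = 1277, q_3 = 11*5 + 1 = 56.
  i=4: a_4=4, p_4 = 4*1277 + 114 = 5222, q_4 = 4*56 + 5 = 229.
  i=5: a_5=1, p_5 = 1*5222 + 1277 = 6499, q_5 = 1*229 + 56 = 285.
Check: 6499^2 - 520*285^2 = 42237001 - 42237000 = 1, so (x, y) = (6499, 285) solves the equation, and by the theorem it is the least positive solution.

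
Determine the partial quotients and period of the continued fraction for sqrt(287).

Write x_i = (sqrt(287) + m_i)/d_i with (m_0, d_0) = (0, 1). a_0 = floor(sqrt(287)) = 16, since 16^2 = 256 <= 287 < 289 = 17^2.
Iterate m_{i+1} = d_i*a_i - m_i, d_{i+1} = (287 - m_{i+1}^2)/d_i, a_{i+1} = floor((a_0 + m_{i+1})/d_{i+1}):
  m_1 = 1*16 - 0 = 16, d_1 = (287 - 16^2)/1 = 31/1 = 31, a_1 = floor((16 + 16)/31) = 1.
  m_2 = 31*1 - 16 = 15, d_2 = (287 - 15^2)/31 = 62/31 = 2, a_2 = floor((16 + 15)/2) = 15.
  m_3 = 2*15 - 15 = 15, d_3 = (287 - 15^2)/2 = 62/2 = 31, a_3 = floor((16 + 15)/31) = 1.
  m_4 = 31*1 - 15 = 16, d_4 = (287 - 16^2)/31 = 31/31 = 1, a_4 = floor((16 + 16)/1) = 32.
  m_5 = 1*32 - 16 = 16, d_5 = (287 - 16^2)/1 = 31/1 = 31: (m_5, d_5) = (m_1, d_1) = (16, 31), so from here the quotients repeat a_1, ..., a_4; the period length is 4.
Hence the expansion of sqrt(287) is a_0 = 16 followed by the repeating block 1, 15, 1, 32 (period 4).

[16; (1, 15, 1, 32)]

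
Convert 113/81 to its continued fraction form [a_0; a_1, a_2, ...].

Run the Euclidean algorithm on 113 and 81; the successive quotients are the partial quotients a_0, a_1, ... (each step inverts the fractional part left over by the previous one):
  113 = 1*81 + 32, so a_0 = 1.
  81 = 2*32 + 17, so a_1 = 2.
  32 = 1*17 + 15, so a_2 = 1.
  17 = 1*15 + 2, so a_3 = 1.
  15 = 7*2 + 1, so a_4 = 7.
  2 = 2*1 + 0, so a_5 = 2.
The remainder reaches 0 after 6 divisions, so the expansion has 6 partial quotients, read off in order.

[1; 2, 1, 1, 7, 2]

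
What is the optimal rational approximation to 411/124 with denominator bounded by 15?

43/13

Expand x = 411/124 as a continued fraction with the Euclidean algorithm:
  411 = 3*124 + 39, so a_0 = 3.
  124 = 3*39 + 7, so a_1 = 3.
  39 = 5*7 + 4, so a_2 = 5.
  7 = 1*4 + 3, so a_3 = 1.
  4 = 1*3 + 1, so a_4 = 1.
  3 = 3*1 + 0, so a_5 = 3.
so x = [3; 3, 5, 1, 1, 3].
Convergents (p_i = a_i*p_{i-1} + p_{i-2}, q_i = a_i*q_{i-1} + q_{i-2} with p_{-2}=0, p_{-1}=1, q_{-2}=1, q_{-1}=0), until the denominator exceeds 15:
  i=0: a_0=3, p_0 = 3*1 + 0 = 3, q_0 = 3*0 + 1 = 1.
  i=1: a_1=3, p_1 = 3*3 + 1 = 10, q_1 = 3*1 + 0 = 3.
  i=2: a_2=5, p_2 = 5*10 + 3 = 53, q_2 = 5*3 + 1 = 16.
q_2 = 16 > 15, so the last convergent with denominator <= 15 is p_1/q_1 = 10/3.
The closest fraction with denominator <= 15 is either p_1/q_1 or the intermediate fraction (k*p_1 + p_0)/(k*q_1 + q_0) with the largest k >= 1 whose denominator stays <= 15; these approach x as k grows, and every other convergent or intermediate fraction in range is farther away.
Largest k: floor((15 - q_0)/q_1) = floor((15 - 1)/3) = 4.
That gives (4*10 + 3)/(4*3 + 1) = 43/13.
Compare the errors: |x - 10/3| = |411*3 - 10*124|/(124*3) = 7/372, and |x - 43/13| = |411*13 - 43*124|/(124*13) = 11/1612.
Cross-multiplying, 11*372 = 4092 < 11284 = 7*1612, so 11/1612 is smaller: the intermediate fraction 43/13 is closer to x than 10/3.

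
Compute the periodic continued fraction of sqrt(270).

[16; (2, 3, 6, 3, 2, 32)]

Write x_i = (sqrt(270) + m_i)/d_i with (m_0, d_0) = (0, 1). a_0 = floor(sqrt(270)) = 16, since 16^2 = 256 <= 270 < 289 = 17^2.
Iterate m_{i+1} = d_i*a_i - m_i, d_{i+1} = (270 - m_{i+1}^2)/d_i, a_{i+1} = floor((a_0 + m_{i+1})/d_{i+1}):
  m_1 = 1*16 - 0 = 16, d_1 = (270 - 16^2)/1 = 14/1 = 14, a_1 = floor((16 + 16)/14) = 2.
  m_2 = 14*2 - 16 = 12, d_2 = (270 - 12^2)/14 = 126/14 = 9, a_2 = floor((16 + 12)/9) = 3.
  m_3 = 9*3 - 12 = 15, d_3 = (270 - 15^2)/9 = 45/9 = 5, a_3 = floor((16 + 15)/5) = 6.
  m_4 = 5*6 - 15 = 15, d_4 = (270 - 15^2)/5 = 45/5 = 9, a_4 = floor((16 + 15)/9) = 3.
  m_5 = 9*3 - 15 = 12, d_5 = (270 - 12^2)/9 = 126/9 = 14, a_5 = floor((16 + 12)/14) = 2.
  m_6 = 14*2 - 12 = 16, d_6 = (270 - 16^2)/14 = 14/14 = 1, a_6 = floor((16 + 16)/1) = 32.
  m_7 = 1*32 - 16 = 16, d_7 = (270 - 16^2)/1 = 14/1 = 14: (m_7, d_7) = (m_1, d_1) = (16, 14), so from here the quotients repeat a_1, ..., a_6; the period length is 6.
Hence the expansion of sqrt(270) is a_0 = 16 followed by the repeating block 2, 3, 6, 3, 2, 32 (period 6).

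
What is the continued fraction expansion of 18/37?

[0; 2, 18]

Run the Euclidean algorithm on 18 and 37; the successive quotients are the partial quotients a_0, a_1, ... (each step inverts the fractional part left over by the previous one):
  18 = 0*37 + 18, so a_0 = 0.
  37 = 2*18 + 1, so a_1 = 2.
  18 = 18*1 + 0, so a_2 = 18.
The remainder reaches 0 after 3 divisions, so the expansion has 3 partial quotients, read off in order.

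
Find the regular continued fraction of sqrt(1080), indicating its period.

[32; (1, 6, 3, 6, 1, 64)]

Write x_i = (sqrt(1080) + m_i)/d_i with (m_0, d_0) = (0, 1). a_0 = floor(sqrt(1080)) = 32, since 32^2 = 1024 <= 1080 < 1089 = 33^2.
Iterate m_{i+1} = d_i*a_i - m_i, d_{i+1} = (1080 - m_{i+1}^2)/d_i, a_{i+1} = floor((a_0 + m_{i+1})/d_{i+1}):
  m_1 = 1*32 - 0 = 32, d_1 = (1080 - 32^2)/1 = 56/1 = 56, a_1 = floor((32 + 32)/56) = 1.
  m_2 = 56*1 - 32 = 24, d_2 = (1080 - 24^2)/56 = 504/56 = 9, a_2 = floor((32 + 24)/9) = 6.
  m_3 = 9*6 - 24 = 30, d_3 = (1080 - 30^2)/9 = 180/9 = 20, a_3 = floor((32 + 30)/20) = 3.
  m_4 = 20*3 - 30 = 30, d_4 = (1080 - 30^2)/20 = 180/20 = 9, a_4 = floor((32 + 30)/9) = 6.
  m_5 = 9*6 - 30 = 24, d_5 = (1080 - 24^2)/9 = 504/9 = 56, a_5 = floor((32 + 24)/56) = 1.
  m_6 = 56*1 - 24 = 32, d_6 = (1080 - 32^2)/56 = 56/56 = 1, a_6 = floor((32 + 32)/1) = 64.
  m_7 = 1*64 - 32 = 32, d_7 = (1080 - 32^2)/1 = 56/1 = 56: (m_7, d_7) = (m_1, d_1) = (32, 56), so from here the quotients repeat a_1, ..., a_6; the period length is 6.
Hence the expansion of sqrt(1080) is a_0 = 32 followed by the repeating block 1, 6, 3, 6, 1, 64 (period 6).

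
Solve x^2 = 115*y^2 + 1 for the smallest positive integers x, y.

(x, y) = (1126, 105)

First expand sqrt(115) as a continued fraction. With x_i = (sqrt(115) + m_i)/d_i and (m_0, d_0) = (0, 1): a_0 = floor(sqrt(115)) = 10, since 10^2 = 100 <= 115 < 121 = 11^2.
Iterate m_{i+1} = d_i*a_i - m_i, d_{i+1} = (115 - m_{i+1}^2)/d_i, a_{i+1} = floor((a_0 + m_{i+1})/d_{i+1}):
  m_1 = 1*10 - 0 = 10, d_1 = (115 - 10^2)/1 = 15/1 = 15, a_1 = floor((10 + 10)/15) = 1.
  m_2 = 15*1 - 10 = 5, d_2 = (115 - 5^2)/15 = 90/15 = 6, a_2 = floor((10 + 5)/6) = 2.
  m_3 = 6*2 - 5 = 7, d_3 = (115 - 7^2)/6 = 66/6 = 11, a_3 = floor((10 + 7)/11) = 1.
  m_4 = 11*1 - 7 = 4, d_4 = (115 - 4^2)/11 = 99/11 = 9, a_4 = floor((10 + 4)/9) = 1.
  m_5 = 9*1 - 4 = 5, d_5 = (115 - 5^2)/9 = 90/9 = 10, a_5 = floor((10 + 5)/10) = 1.
  m_6 = 10*1 - 5 = 5, d_6 = (115 - 5^2)/10 = 90/10 = 9, a_6 = floor((10 + 5)/9) = 1.
  m_7 = 9*1 - 5 = 4, d_7 = (115 - 4^2)/9 = 99/9 = 11, a_7 = floor((10 + 4)/11) = 1.
  m_8 = 11*1 - 4 = 7, d_8 = (115 - 7^2)/11 = 66/11 = 6, a_8 = floor((10 + 7)/6) = 2.
  m_9 = 6*2 - 7 = 5, d_9 = (115 - 5^2)/6 = 90/6 = 15, a_9 = floor((10 + 5)/15) = 1.
  m_10 = 15*1 - 5 = 10, d_10 = (115 - 10^2)/15 = 15/15 = 1, a_10 = floor((10 + 10)/1) = 20.
  m_11 = 1*20 - 10 = 10, d_11 = (115 - 10^2)/1 = 15/1 = 15: (m_11, d_11) = (m_1, d_1) = (10, 15), so from here the quotients repeat a_1, ..., a_10; the period length is 10.
So sqrt(115) = [10; (1, 2, 1, 1, 1, 1, 1, 2, 1, 20)] with period length k = 10.
k is even, so the fundamental solution of x^2 - 115y^2 = 1 is (p_{k-1}, q_{k-1}) = (p_9, q_9); compute convergents through index 9.
Convergents (p_i = a_i*p_{i-1} + p_{i-2}, q_i = a_i*q_{i-1} + q_{i-2} with p_{-2}=0, p_{-1}=1, q_{-2}=1, q_{-1}=0):
  i=0: a_0=10, p_0 = 10*1 + 0 = 10, q_0 = 10*0 + 1 = 1.
  i=1: a_1=1, p_1 = 1*10 + 1 = 11, q_1 = 1*1 + 0 = 1.
  i=2: a_2=2, p_2 = 2*11 + 10 = 32, q_2 = 2*1 + 1 = 3.
  i=3: a_3=1, p_3 = 1*32 + 11 = 43, q_3 = 1*3 + 1 = 4.
  i=4: a_4=1, p_4 = 1*43 + 32 = 75, q_4 = 1*4 + 3 = 7.
  i=5: a_5=1, p_5 = 1*75 + 43 = 118, q_5 = 1*7 + 4 = 11.
  i=6: a_6=1, p_6 = 1*118 + 75 = 193, q_6 = 1*11 + 7 = 18.
  i=7: a_7=1, p_7 = 1*193 + 118 = 311, q_7 = 1*18 + 11 = 29.
  i=8: a_8=2, p_8 = 2*311 + 193 = 815, q_8 = 2*29 + 18 = 76.
  i=9: a_9=1, p_9 = 1*815 + 311 = 1126, q_9 = 1*76 + 29 = 105.
Check: 1126^2 - 115*105^2 = 1267876 - 1267875 = 1, so (x, y) = (1126, 105) solves the equation, and by the theorem it is the least positive solution.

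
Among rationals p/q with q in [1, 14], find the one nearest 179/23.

Expand x = 179/23 as a continued fraction with the Euclidean algorithm:
  179 = 7*23 + 18, so a_0 = 7.
  23 = 1*18 + 5, so a_1 = 1.
  18 = 3*5 + 3, so a_2 = 3.
  5 = 1*3 + 2, so a_3 = 1.
  3 = 1*2 + 1, so a_4 = 1.
  2 = 2*1 + 0, so a_5 = 2.
so x = [7; 1, 3, 1, 1, 2].
Convergents (p_i = a_i*p_{i-1} + p_{i-2}, q_i = a_i*q_{i-1} + q_{i-2} with p_{-2}=0, p_{-1}=1, q_{-2}=1, q_{-1}=0), until the denominator exceeds 14:
  i=0: a_0=7, p_0 = 7*1 + 0 = 7, q_0 = 7*0 + 1 = 1.
  i=1: a_1=1, p_1 = 1*7 + 1 = 8, q_1 = 1*1 + 0 = 1.
  i=2: a_2=3, p_2 = 3*8 + 7 = 31, q_2 = 3*1 + 1 = 4.
  i=3: a_3=1, p_3 = 1*31 + 8 = 39, q_3 = 1*4 + 1 = 5.
  i=4: a_4=1, p_4 = 1*39 + 31 = 70, q_4 = 1*5 + 4 = 9.
  i=5: a_5=2, p_5 = 2*70 + 39 = 179, q_5 = 2*9 + 5 = 23.
q_5 = 23 > 14, so the last convergent with denominator <= 14 is p_4/q_4 = 70/9.
The closest fraction with denominator <= 14 is either p_4/q_4 or the intermediate fraction (k*p_4 + p_3)/(k*q_4 + q_3) with the largest k >= 1 whose denominator stays <= 14; these approach x as k grows, and every other convergent or intermediate fraction in range is farther away.
Largest k: floor((14 - q_3)/q_4) = floor((14 - 5)/9) = 1.
That gives (1*70 + 39)/(1*9 + 5) = 109/14.
Compare the errors: |x - 70/9| = |179*9 - 70*23|/(23*9) = 1/207, and |x - 109/14| = |179*14 - 109*23|/(23*14) = 1/322.
Cross-multiplying, 1*207 = 207 < 322 = 1*322, so 1/322 is smaller: the intermediate fraction 109/14 is closer to x than 70/9.

109/14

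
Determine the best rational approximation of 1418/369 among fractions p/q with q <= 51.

196/51

Expand x = 1418/369 as a continued fraction with the Euclidean algorithm:
  1418 = 3*369 + 311, so a_0 = 3.
  369 = 1*311 + 58, so a_1 = 1.
  311 = 5*58 + 21, so a_2 = 5.
  58 = 2*21 + 16, so a_3 = 2.
  21 = 1*16 + 5, so a_4 = 1.
  16 = 3*5 + 1, so a_5 = 3.
  5 = 5*1 + 0, so a_6 = 5.
so x = [3; 1, 5, 2, 1, 3, 5].
Convergents (p_i = a_i*p_{i-1} + p_{i-2}, q_i = a_i*q_{i-1} + q_{i-2} with p_{-2}=0, p_{-1}=1, q_{-2}=1, q_{-1}=0), until the denominator exceeds 51:
  i=0: a_0=3, p_0 = 3*1 + 0 = 3, q_0 = 3*0 + 1 = 1.
  i=1: a_1=1, p_1 = 1*3 + 1 = 4, q_1 = 1*1 + 0 = 1.
  i=2: a_2=5, p_2 = 5*4 + 3 = 23, q_2 = 5*1 + 1 = 6.
  i=3: a_3=2, p_3 = 2*23 + 4 = 50, q_3 = 2*6 + 1 = 13.
  i=4: a_4=1, p_4 = 1*50 + 23 = 73, q_4 = 1*13 + 6 = 19.
  i=5: a_5=3, p_5 = 3*73 + 50 = 269, q_5 = 3*19 + 13 = 70.
q_5 = 70 > 51, so the last convergent with denominator <= 51 is p_4/q_4 = 73/19.
The closest fraction with denominator <= 51 is either p_4/q_4 or the intermediate fraction (k*p_4 + p_3)/(k*q_4 + q_3) with the largest k >= 1 whose denominator stays <= 51; these approach x as k grows, and every other convergent or intermediate fraction in range is farther away.
Largest k: floor((51 - q_3)/q_4) = floor((51 - 13)/19) = 2.
That gives (2*73 + 50)/(2*19 + 13) = 196/51.
Compare the errors: |x - 73/19| = |1418*19 - 73*369|/(369*19) = 5/7011, and |x - 196/51| = |1418*51 - 196*369|/(369*51) = 6/18819.
Cross-multiplying, 6*7011 = 42066 < 94095 = 5*18819, so 6/18819 is smaller: the intermediate fraction 196/51 is closer to x than 73/19.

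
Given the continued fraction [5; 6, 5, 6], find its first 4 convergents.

5/1, 31/6, 160/31, 991/192

Using the convergent recurrence p_i = a_i*p_{i-1} + p_{i-2}, q_i = a_i*q_{i-1} + q_{i-2} with p_{-2}=0, p_{-1}=1, q_{-2}=1, q_{-1}=0:
  i=0: a_0=5, p_0 = 5*1 + 0 = 5, q_0 = 5*0 + 1 = 1.
  i=1: a_1=6, p_1 = 6*5 + 1 = 31, q_1 = 6*1 + 0 = 6.
  i=2: a_2=5, p_2 = 5*31 + 5 = 160, q_2 = 5*6 + 1 = 31.
  i=3: a_3=6, p_3 = 6*160 + 31 = 991, q_3 = 6*31 + 6 = 192.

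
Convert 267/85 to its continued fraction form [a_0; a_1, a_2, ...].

[3; 7, 12]

Run the Euclidean algorithm on 267 and 85; the successive quotients are the partial quotients a_0, a_1, ... (each step inverts the fractional part left over by the previous one):
  267 = 3*85 + 12, so a_0 = 3.
  85 = 7*12 + 1, so a_1 = 7.
  12 = 12*1 + 0, so a_2 = 12.
The remainder reaches 0 after 3 divisions, so the expansion has 3 partial quotients, read off in order.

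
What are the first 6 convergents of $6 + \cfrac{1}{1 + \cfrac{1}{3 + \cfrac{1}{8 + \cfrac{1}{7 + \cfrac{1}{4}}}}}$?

6/1, 7/1, 27/4, 223/33, 1588/235, 6575/973

Using the convergent recurrence p_i = a_i*p_{i-1} + p_{i-2}, q_i = a_i*q_{i-1} + q_{i-2} with p_{-2}=0, p_{-1}=1, q_{-2}=1, q_{-1}=0:
  i=0: a_0=6, p_0 = 6*1 + 0 = 6, q_0 = 6*0 + 1 = 1.
  i=1: a_1=1, p_1 = 1*6 + 1 = 7, q_1 = 1*1 + 0 = 1.
  i=2: a_2=3, p_2 = 3*7 + 6 = 27, q_2 = 3*1 + 1 = 4.
  i=3: a_3=8, p_3 = 8*27 + 7 = 223, q_3 = 8*4 + 1 = 33.
  i=4: a_4=7, p_4 = 7*223 + 27 = 1588, q_4 = 7*33 + 4 = 235.
  i=5: a_5=4, p_5 = 4*1588 + 223 = 6575, q_5 = 4*235 + 33 = 973.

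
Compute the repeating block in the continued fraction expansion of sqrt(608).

Write x_i = (sqrt(608) + m_i)/d_i with (m_0, d_0) = (0, 1). a_0 = floor(sqrt(608)) = 24, since 24^2 = 576 <= 608 < 625 = 25^2.
Iterate m_{i+1} = d_i*a_i - m_i, d_{i+1} = (608 - m_{i+1}^2)/d_i, a_{i+1} = floor((a_0 + m_{i+1})/d_{i+1}):
  m_1 = 1*24 - 0 = 24, d_1 = (608 - 24^2)/1 = 32/1 = 32, a_1 = floor((24 + 24)/32) = 1.
  m_2 = 32*1 - 24 = 8, d_2 = (608 - 8^2)/32 = 544/32 = 17, a_2 = floor((24 + 8)/17) = 1.
  m_3 = 17*1 - 8 = 9, d_3 = (608 - 9^2)/17 = 527/17 = 31, a_3 = floor((24 + 9)/31) = 1.
  m_4 = 31*1 - 9 = 22, d_4 = (608 - 22^2)/31 = 124/31 = 4, a_4 = floor((24 + 22)/4) = 11.
  m_5 = 4*11 - 22 = 22, d_5 = (608 - 22^2)/4 = 124/4 = 31, a_5 = floor((24 + 22)/31) = 1.
  m_6 = 31*1 - 22 = 9, d_6 = (608 - 9^2)/31 = 527/31 = 17, a_6 = floor((24 + 9)/17) = 1.
  m_7 = 17*1 - 9 = 8, d_7 = (608 - 8^2)/17 = 544/17 = 32, a_7 = floor((24 + 8)/32) = 1.
  m_8 = 32*1 - 8 = 24, d_8 = (608 - 24^2)/32 = 32/32 = 1, a_8 = floor((24 + 24)/1) = 48.
  m_9 = 1*48 - 24 = 24, d_9 = (608 - 24^2)/1 = 32/1 = 32: (m_9, d_9) = (m_1, d_1) = (24, 32), so from here the quotients repeat a_1, ..., a_8; the period length is 8.
Hence the expansion of sqrt(608) is a_0 = 24 followed by the repeating block 1, 1, 1, 11, 1, 1, 1, 48 (period 8).

[24; (1, 1, 1, 11, 1, 1, 1, 48)]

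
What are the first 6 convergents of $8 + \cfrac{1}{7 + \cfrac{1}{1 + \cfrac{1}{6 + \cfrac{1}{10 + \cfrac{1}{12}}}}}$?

Using the convergent recurrence p_i = a_i*p_{i-1} + p_{i-2}, q_i = a_i*q_{i-1} + q_{i-2} with p_{-2}=0, p_{-1}=1, q_{-2}=1, q_{-1}=0:
  i=0: a_0=8, p_0 = 8*1 + 0 = 8, q_0 = 8*0 + 1 = 1.
  i=1: a_1=7, p_1 = 7*8 + 1 = 57, q_1 = 7*1 + 0 = 7.
  i=2: a_2=1, p_2 = 1*57 + 8 = 65, q_2 = 1*7 + 1 = 8.
  i=3: a_3=6, p_3 = 6*65 + 57 = 447, q_3 = 6*8 + 7 = 55.
  i=4: a_4=10, p_4 = 10*447 + 65 = 4535, q_4 = 10*55 + 8 = 558.
  i=5: a_5=12, p_5 = 12*4535 + 447 = 54867, q_5 = 12*558 + 55 = 6751.

8/1, 57/7, 65/8, 447/55, 4535/558, 54867/6751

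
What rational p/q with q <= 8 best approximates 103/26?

4/1

Expand x = 103/26 as a continued fraction with the Euclidean algorithm:
  103 = 3*26 + 25, so a_0 = 3.
  26 = 1*25 + 1, so a_1 = 1.
  25 = 25*1 + 0, so a_2 = 25.
so x = [3; 1, 25].
Convergents (p_i = a_i*p_{i-1} + p_{i-2}, q_i = a_i*q_{i-1} + q_{i-2} with p_{-2}=0, p_{-1}=1, q_{-2}=1, q_{-1}=0), until the denominator exceeds 8:
  i=0: a_0=3, p_0 = 3*1 + 0 = 3, q_0 = 3*0 + 1 = 1.
  i=1: a_1=1, p_1 = 1*3 + 1 = 4, q_1 = 1*1 + 0 = 1.
  i=2: a_2=25, p_2 = 25*4 + 3 = 103, q_2 = 25*1 + 1 = 26.
q_2 = 26 > 8, so the last convergent with denominator <= 8 is p_1/q_1 = 4/1.
The closest fraction with denominator <= 8 is either p_1/q_1 or the intermediate fraction (k*p_1 + p_0)/(k*q_1 + q_0) with the largest k >= 1 whose denominator stays <= 8; these approach x as k grows, and every other convergent or intermediate fraction in range is farther away.
Largest k: floor((8 - q_0)/q_1) = floor((8 - 1)/1) = 7.
That gives (7*4 + 3)/(7*1 + 1) = 31/8.
Compare the errors: |x - 4/1| = |103*1 - 4*26|/(26*1) = 1/26, and |x - 31/8| = |103*8 - 31*26|/(26*8) = 18/208.
Cross-multiplying, 1*208 = 208 < 468 = 18*26, so 1/26 is smaller: the convergent 4/1 is closer to x than 31/8.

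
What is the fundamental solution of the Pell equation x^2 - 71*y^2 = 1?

First expand sqrt(71) as a continued fraction. With x_i = (sqrt(71) + m_i)/d_i and (m_0, d_0) = (0, 1): a_0 = floor(sqrt(71)) = 8, since 8^2 = 64 <= 71 < 81 = 9^2.
Iterate m_{i+1} = d_i*a_i - m_i, d_{i+1} = (71 - m_{i+1}^2)/d_i, a_{i+1} = floor((a_0 + m_{i+1})/d_{i+1}):
  m_1 = 1*8 - 0 = 8, d_1 = (71 - 8^2)/1 = 7/1 = 7, a_1 = floor((8 + 8)/7) = 2.
  m_2 = 7*2 - 8 = 6, d_2 = (71 - 6^2)/7 = 35/7 = 5, a_2 = floor((8 + 6)/5) = 2.
  m_3 = 5*2 - 6 = 4, d_3 = (71 - 4^2)/5 = 55/5 = 11, a_3 = floor((8 + 4)/11) = 1.
  m_4 = 11*1 - 4 = 7, d_4 = (71 - 7^2)/11 = 22/11 = 2, a_4 = floor((8 + 7)/2) = 7.
  m_5 = 2*7 - 7 = 7, d_5 = (71 - 7^2)/2 = 22/2 = 11, a_5 = floor((8 + 7)/11) = 1.
  m_6 = 11*1 - 7 = 4, d_6 = (71 - 4^2)/11 = 55/11 = 5, a_6 = floor((8 + 4)/5) = 2.
  m_7 = 5*2 - 4 = 6, d_7 = (71 - 6^2)/5 = 35/5 = 7, a_7 = floor((8 + 6)/7) = 2.
  m_8 = 7*2 - 6 = 8, d_8 = (71 - 8^2)/7 = 7/7 = 1, a_8 = floor((8 + 8)/1) = 16.
  m_9 = 1*16 - 8 = 8, d_9 = (71 - 8^2)/1 = 7/1 = 7: (m_9, d_9) = (m_1, d_1) = (8, 7), so from here the quotients repeat a_1, ..., a_8; the period length is 8.
So sqrt(71) = [8; (2, 2, 1, 7, 1, 2, 2, 16)] with period length k = 8.
k is even, so the fundamental solution of x^2 - 71y^2 = 1 is (p_{k-1}, q_{k-1}) = (p_7, q_7); compute convergents through index 7.
Convergents (p_i = a_i*p_{i-1} + p_{i-2}, q_i = a_i*q_{i-1} + q_{i-2} with p_{-2}=0, p_{-1}=1, q_{-2}=1, q_{-1}=0):
  i=0: a_0=8, p_0 = 8*1 + 0 = 8, q_0 = 8*0 + 1 = 1.
  i=1: a_1=2, p_1 = 2*8 + 1 = 17, q_1 = 2*1 + 0 = 2.
  i=2: a_2=2, p_2 = 2*17 + 8 = 42, q_2 = 2*2 + 1 = 5.
  i=3: a_3=1, p_3 = 1*42 + 17 = 59, q_3 = 1*5 + 2 = 7.
  i=4: a_4=7, p_4 = 7*59 + 42 = 455, q_4 = 7*7 + 5 = 54.
  i=5: a_5=1, p_5 = 1*455 + 59 = 514, q_5 = 1*54 + 7 = 61.
  i=6: a_6=2, p_6 = 2*514 + 455 = 1483, q_6 = 2*61 + 54 = 176.
  i=7: a_7=2, p_7 = 2*1483 + 514 = 3480, q_7 = 2*176 + 61 = 413.
Check: 3480^2 - 71*413^2 = 12110400 - 12110399 = 1, so (x, y) = (3480, 413) solves the equation, and by the theorem it is the least positive solution.

(x, y) = (3480, 413)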